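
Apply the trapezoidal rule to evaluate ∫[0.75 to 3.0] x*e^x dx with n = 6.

f(x) = x*e^x
a = 0.75, b = 3.0, n = 6
h = (b - a)/n = 0.375000

Trapezoidal rule: (h/2)[f(x₀) + 2f(x₁) + 2f(x₂) + ... + f(xₙ)]

x_0 = 0.7500, f(x_0) = 1.587750, coefficient = 1
x_1 = 1.1250, f(x_1) = 3.465244, coefficient = 2
x_2 = 1.5000, f(x_2) = 6.722534, coefficient = 2
x_3 = 1.8750, f(x_3) = 12.226536, coefficient = 2
x_4 = 2.2500, f(x_4) = 21.347406, coefficient = 2
x_5 = 2.6250, f(x_5) = 36.237007, coefficient = 2
x_6 = 3.0000, f(x_6) = 60.256611, coefficient = 1

I ≈ (0.375000/2) × 221.841813 = 41.595340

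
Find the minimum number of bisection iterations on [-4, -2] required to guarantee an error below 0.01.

We need (b-a)/2^n ≤ 0.01
(-2 - (-4))/2^n ≤ 0.01
2/2^n ≤ 0.01
2^n ≥ 200
n ≥ log₂(200) = 7.64
n ≥ 8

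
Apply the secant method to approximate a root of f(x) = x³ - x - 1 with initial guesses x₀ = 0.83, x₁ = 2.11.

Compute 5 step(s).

f(x) = x³ - x - 1
x₀ = 0.83, x₁ = 2.11

Secant formula: x_{n+1} = x_n - f(x_n)(x_n - x_{n-1})/(f(x_n) - f(x_{n-1}))

Iteration 1:
  f(0.830000) = -1.258213
  f(2.110000) = 6.283931
  x_2 = 2.110000 - 6.283931×(2.110000 - 0.830000)/(6.283931 - (-1.258213))
       = 1.043535
Iteration 2:
  f(2.110000) = 6.283931
  f(1.043535) = -0.907161
  x_3 = 1.043535 - (-0.907161)×(1.043535 - 2.110000)/(-0.907161 - 6.283931)
       = 1.178070
Iteration 3:
  f(1.043535) = -0.907161
  f(1.178070) = -0.543086
  x_4 = 1.178070 - (-0.543086)×(1.178070 - 1.043535)/(-0.543086 - (-0.907161))
       = 1.378754
Iteration 4:
  f(1.178070) = -0.543086
  f(1.378754) = 0.242207
  x_5 = 1.378754 - 0.242207×(1.378754 - 1.178070)/(0.242207 - (-0.543086))
       = 1.316858
Iteration 5:
  f(1.378754) = 0.242207
  f(1.316858) = -0.033277
  x_6 = 1.316858 - (-0.033277)×(1.316858 - 1.378754)/(-0.033277 - 0.242207)
       = 1.324334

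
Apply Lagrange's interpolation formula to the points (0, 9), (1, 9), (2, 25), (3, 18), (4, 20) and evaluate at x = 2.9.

Lagrange interpolation formula:
P(x) = Σ yᵢ × Lᵢ(x)
where Lᵢ(x) = Π_{j≠i} (x - xⱼ)/(xᵢ - xⱼ)

L_0(2.9) = (2.9 - 1)/(0 - 1) × (2.9 - 2)/(0 - 2) × (2.9 - 3)/(0 - 3) × (2.9 - 4)/(0 - 4) = 0.007838
L_1(2.9) = (2.9 - 0)/(1 - 0) × (2.9 - 2)/(1 - 2) × (2.9 - 3)/(1 - 3) × (2.9 - 4)/(1 - 4) = -0.047850
L_2(2.9) = (2.9 - 0)/(2 - 0) × (2.9 - 1)/(2 - 1) × (2.9 - 3)/(2 - 3) × (2.9 - 4)/(2 - 4) = 0.151525
L_3(2.9) = (2.9 - 0)/(3 - 0) × (2.9 - 1)/(3 - 1) × (2.9 - 2)/(3 - 2) × (2.9 - 4)/(3 - 4) = 0.909150
L_4(2.9) = (2.9 - 0)/(4 - 0) × (2.9 - 1)/(4 - 1) × (2.9 - 2)/(4 - 2) × (2.9 - 3)/(4 - 3) = -0.020663

P(2.9) = 9×L_0(2.9) + 9×L_1(2.9) + 25×L_2(2.9) + 18×L_3(2.9) + 20×L_4(2.9)
P(2.9) = 19.379463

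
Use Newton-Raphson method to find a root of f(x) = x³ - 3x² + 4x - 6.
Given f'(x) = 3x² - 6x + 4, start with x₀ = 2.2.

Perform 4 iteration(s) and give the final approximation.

f(x) = x³ - 3x² + 4x - 6
f'(x) = 3x² - 6x + 4
x₀ = 2.2

Newton-Raphson formula: x_{n+1} = x_n - f(x_n)/f'(x_n)

Iteration 1:
  f(2.200000) = -1.072000
  f'(2.200000) = 5.320000
  x_1 = 2.200000 - (-1.072000)/5.320000 = 2.401504
Iteration 2:
  f(2.401504) = 0.154355
  f'(2.401504) = 6.892638
  x_2 = 2.401504 - 0.154355/6.892638 = 2.379110
Iteration 3:
  f(2.379110) = 0.002097
  f'(2.379110) = 6.705829
  x_3 = 2.379110 - 0.002097/6.705829 = 2.378797
Iteration 4:
  f(2.378797) = 0.000000
  f'(2.378797) = 6.703242
  x_4 = 2.378797 - 0.000000/6.703242 = 2.378797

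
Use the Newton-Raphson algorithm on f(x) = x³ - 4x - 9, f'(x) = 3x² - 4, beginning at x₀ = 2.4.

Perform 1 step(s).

f(x) = x³ - 4x - 9
f'(x) = 3x² - 4
x₀ = 2.4

Newton-Raphson formula: x_{n+1} = x_n - f(x_n)/f'(x_n)

Iteration 1:
  f(2.400000) = -4.776000
  f'(2.400000) = 13.280000
  x_1 = 2.400000 - (-4.776000)/13.280000 = 2.759639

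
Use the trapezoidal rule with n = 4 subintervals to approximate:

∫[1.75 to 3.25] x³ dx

f(x) = x³
a = 1.75, b = 3.25, n = 4
h = (b - a)/n = 0.375000

Trapezoidal rule: (h/2)[f(x₀) + 2f(x₁) + 2f(x₂) + ... + f(xₙ)]

x_0 = 1.7500, f(x_0) = 5.359375, coefficient = 1
x_1 = 2.1250, f(x_1) = 9.595703, coefficient = 2
x_2 = 2.5000, f(x_2) = 15.625000, coefficient = 2
x_3 = 2.8750, f(x_3) = 23.763672, coefficient = 2
x_4 = 3.2500, f(x_4) = 34.328125, coefficient = 1

I ≈ (0.375000/2) × 137.656250 = 25.810547
Exact value: 25.546875
Error: 0.263672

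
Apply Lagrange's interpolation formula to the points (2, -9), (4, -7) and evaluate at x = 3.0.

Lagrange interpolation formula:
P(x) = Σ yᵢ × Lᵢ(x)
where Lᵢ(x) = Π_{j≠i} (x - xⱼ)/(xᵢ - xⱼ)

L_0(3.0) = (3.0 - 4)/(2 - 4) = 0.500000
L_1(3.0) = (3.0 - 2)/(4 - 2) = 0.500000

P(3.0) = (-9)×L_0(3.0) + (-7)×L_1(3.0)
P(3.0) = -8.000000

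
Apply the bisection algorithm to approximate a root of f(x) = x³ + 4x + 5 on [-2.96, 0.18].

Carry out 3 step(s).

f(x) = x³ + 4x + 5
Initial interval: [-2.96, 0.18]

Iteration 1:
  c_1 = (-2.960000 + 0.180000)/2 = -1.390000
  f(c_1) = f(-1.390000) = -3.245619
  f(a) × f(c) ≥ 0, new interval: [-1.390000, 0.180000]
Iteration 2:
  c_2 = (-1.390000 + 0.180000)/2 = -0.605000
  f(c_2) = f(-0.605000) = 2.358555
  f(a) × f(c) < 0, new interval: [-1.390000, -0.605000]
Iteration 3:
  c_3 = (-1.390000 + (-0.605000))/2 = -0.997500
  f(c_3) = f(-0.997500) = 0.017481
  f(a) × f(c) < 0, new interval: [-1.390000, -0.997500]

After 3 iteration(s), the approximation is c_3 = -0.997500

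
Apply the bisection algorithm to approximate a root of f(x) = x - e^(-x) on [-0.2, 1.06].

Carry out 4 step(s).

f(x) = x - e^(-x)
Initial interval: [-0.2, 1.06]

Iteration 1:
  c_1 = (-0.200000 + 1.060000)/2 = 0.430000
  f(c_1) = f(0.430000) = -0.220509
  f(a) × f(c) ≥ 0, new interval: [0.430000, 1.060000]
Iteration 2:
  c_2 = (0.430000 + 1.060000)/2 = 0.745000
  f(c_2) = f(0.745000) = 0.270266
  f(a) × f(c) < 0, new interval: [0.430000, 0.745000]
Iteration 3:
  c_3 = (0.430000 + 0.745000)/2 = 0.587500
  f(c_3) = f(0.587500) = 0.031785
  f(a) × f(c) < 0, new interval: [0.430000, 0.587500]
Iteration 4:
  c_4 = (0.430000 + 0.587500)/2 = 0.508750
  f(c_4) = f(0.508750) = -0.092497
  f(a) × f(c) ≥ 0, new interval: [0.508750, 0.587500]

After 4 iteration(s), the approximation is c_4 = 0.508750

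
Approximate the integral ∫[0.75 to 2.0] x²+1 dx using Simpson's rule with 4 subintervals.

f(x) = x²+1
a = 0.75, b = 2.0, n = 4
h = (b - a)/n = 0.312500

Simpson's rule: (h/3)[f(x₀) + 4f(x₁) + 2f(x₂) + ... + f(xₙ)]

x_0 = 0.7500, f(x_0) = 1.562500, coefficient = 1
x_1 = 1.0625, f(x_1) = 2.128906, coefficient = 4
x_2 = 1.3750, f(x_2) = 2.890625, coefficient = 2
x_3 = 1.6875, f(x_3) = 3.847656, coefficient = 4
x_4 = 2.0000, f(x_4) = 5.000000, coefficient = 1

I ≈ (0.312500/3) × 36.250000 = 3.776042
Exact value: 3.776042
Error: 0.000000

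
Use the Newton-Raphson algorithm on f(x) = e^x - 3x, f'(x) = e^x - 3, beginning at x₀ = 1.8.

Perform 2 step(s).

f(x) = e^x - 3x
f'(x) = e^x - 3
x₀ = 1.8

Newton-Raphson formula: x_{n+1} = x_n - f(x_n)/f'(x_n)

Iteration 1:
  f(1.800000) = 0.649647
  f'(1.800000) = 3.049647
  x_1 = 1.800000 - 0.649647/3.049647 = 1.586976
Iteration 2:
  f(1.586976) = 0.128015
  f'(1.586976) = 1.888943
  x_2 = 1.586976 - 0.128015/1.888943 = 1.519206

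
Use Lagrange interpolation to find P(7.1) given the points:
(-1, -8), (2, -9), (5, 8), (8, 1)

Lagrange interpolation formula:
P(x) = Σ yᵢ × Lᵢ(x)
where Lᵢ(x) = Π_{j≠i} (x - xⱼ)/(xᵢ - xⱼ)

L_0(7.1) = (7.1 - 2)/(-1 - 2) × (7.1 - 5)/(-1 - 5) × (7.1 - 8)/(-1 - 8) = 0.059500
L_1(7.1) = (7.1 - (-1))/(2 - (-1)) × (7.1 - 5)/(2 - 5) × (7.1 - 8)/(2 - 8) = -0.283500
L_2(7.1) = (7.1 - (-1))/(5 - (-1)) × (7.1 - 2)/(5 - 2) × (7.1 - 8)/(5 - 8) = 0.688500
L_3(7.1) = (7.1 - (-1))/(8 - (-1)) × (7.1 - 2)/(8 - 2) × (7.1 - 5)/(8 - 5) = 0.535500

P(7.1) = (-8)×L_0(7.1) + (-9)×L_1(7.1) + 8×L_2(7.1) + 1×L_3(7.1)
P(7.1) = 8.119000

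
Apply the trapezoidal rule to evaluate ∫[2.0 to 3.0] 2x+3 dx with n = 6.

f(x) = 2x+3
a = 2.0, b = 3.0, n = 6
h = (b - a)/n = 0.166667

Trapezoidal rule: (h/2)[f(x₀) + 2f(x₁) + 2f(x₂) + ... + f(xₙ)]

x_0 = 2.0000, f(x_0) = 7.000000, coefficient = 1
x_1 = 2.1667, f(x_1) = 7.333333, coefficient = 2
x_2 = 2.3333, f(x_2) = 7.666667, coefficient = 2
x_3 = 2.5000, f(x_3) = 8.000000, coefficient = 2
x_4 = 2.6667, f(x_4) = 8.333333, coefficient = 2
x_5 = 2.8333, f(x_5) = 8.666667, coefficient = 2
x_6 = 3.0000, f(x_6) = 9.000000, coefficient = 1

I ≈ (0.166667/2) × 96.000000 = 8.000000
Exact value: 8.000000
Error: 0.000000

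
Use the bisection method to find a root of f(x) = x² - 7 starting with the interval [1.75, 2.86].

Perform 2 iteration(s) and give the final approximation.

f(x) = x² - 7
Initial interval: [1.75, 2.86]

Iteration 1:
  c_1 = (1.750000 + 2.860000)/2 = 2.305000
  f(c_1) = f(2.305000) = -1.686975
  f(a) × f(c) ≥ 0, new interval: [2.305000, 2.860000]
Iteration 2:
  c_2 = (2.305000 + 2.860000)/2 = 2.582500
  f(c_2) = f(2.582500) = -0.330694
  f(a) × f(c) ≥ 0, new interval: [2.582500, 2.860000]

After 2 iteration(s), the approximation is c_2 = 2.582500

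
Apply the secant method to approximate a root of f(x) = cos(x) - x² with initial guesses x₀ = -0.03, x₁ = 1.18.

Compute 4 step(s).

f(x) = cos(x) - x²
x₀ = -0.03, x₁ = 1.18

Secant formula: x_{n+1} = x_n - f(x_n)(x_n - x_{n-1})/(f(x_n) - f(x_{n-1}))

Iteration 1:
  f(-0.030000) = 0.998650
  f(1.180000) = -1.011475
  x_2 = 1.180000 - (-1.011475)×(1.180000 - (-0.030000))/(-1.011475 - 0.998650)
       = 0.571140
Iteration 2:
  f(1.180000) = -1.011475
  f(0.571140) = 0.515084
  x_3 = 0.571140 - 0.515084×(0.571140 - 1.180000)/(0.515084 - (-1.011475))
       = 0.776579
Iteration 3:
  f(0.571140) = 0.515084
  f(0.776579) = 0.110241
  x_4 = 0.776579 - 0.110241×(0.776579 - 0.571140)/(0.110241 - 0.515084)
       = 0.832521
Iteration 4:
  f(0.776579) = 0.110241
  f(0.832521) = -0.020077
  x_5 = 0.832521 - (-0.020077)×(0.832521 - 0.776579)/(-0.020077 - 0.110241)
       = 0.823902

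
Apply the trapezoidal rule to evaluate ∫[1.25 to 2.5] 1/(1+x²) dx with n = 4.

f(x) = 1/(1+x²)
a = 1.25, b = 2.5, n = 4
h = (b - a)/n = 0.312500

Trapezoidal rule: (h/2)[f(x₀) + 2f(x₁) + 2f(x₂) + ... + f(xₙ)]

x_0 = 1.2500, f(x_0) = 0.390244, coefficient = 1
x_1 = 1.5625, f(x_1) = 0.290579, coefficient = 2
x_2 = 1.8750, f(x_2) = 0.221453, coefficient = 2
x_3 = 2.1875, f(x_3) = 0.172856, coefficient = 2
x_4 = 2.5000, f(x_4) = 0.137931, coefficient = 1

I ≈ (0.312500/2) × 1.897952 = 0.296555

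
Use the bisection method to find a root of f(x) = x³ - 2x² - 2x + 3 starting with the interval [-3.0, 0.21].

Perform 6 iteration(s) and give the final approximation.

f(x) = x³ - 2x² - 2x + 3
Initial interval: [-3.0, 0.21]

Iteration 1:
  c_1 = (-3.000000 + 0.210000)/2 = -1.395000
  f(c_1) = f(-1.395000) = -0.816755
  f(a) × f(c) ≥ 0, new interval: [-1.395000, 0.210000]
Iteration 2:
  c_2 = (-1.395000 + 0.210000)/2 = -0.592500
  f(c_2) = f(-0.592500) = 3.274887
  f(a) × f(c) < 0, new interval: [-1.395000, -0.592500]
Iteration 3:
  c_3 = (-1.395000 + (-0.592500))/2 = -0.993750
  f(c_3) = f(-0.993750) = 2.031055
  f(a) × f(c) < 0, new interval: [-1.395000, -0.993750]
Iteration 4:
  c_4 = (-1.395000 + (-0.993750))/2 = -1.194375
  f(c_4) = f(-1.194375) = 0.831873
  f(a) × f(c) < 0, new interval: [-1.395000, -1.194375]
Iteration 5:
  c_5 = (-1.395000 + (-1.194375))/2 = -1.294687
  f(c_5) = f(-1.294687) = 0.066768
  f(a) × f(c) < 0, new interval: [-1.395000, -1.294687]
Iteration 6:
  c_6 = (-1.395000 + (-1.294687))/2 = -1.344844
  f(c_6) = f(-1.344844) = -0.359813
  f(a) × f(c) ≥ 0, new interval: [-1.344844, -1.294687]

After 6 iteration(s), the approximation is c_6 = -1.344844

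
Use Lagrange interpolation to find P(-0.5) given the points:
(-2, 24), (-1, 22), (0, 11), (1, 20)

Lagrange interpolation formula:
P(x) = Σ yᵢ × Lᵢ(x)
where Lᵢ(x) = Π_{j≠i} (x - xⱼ)/(xᵢ - xⱼ)

L_0(-0.5) = (-0.5 - (-1))/(-2 - (-1)) × (-0.5 - 0)/(-2 - 0) × (-0.5 - 1)/(-2 - 1) = -0.062500
L_1(-0.5) = (-0.5 - (-2))/(-1 - (-2)) × (-0.5 - 0)/(-1 - 0) × (-0.5 - 1)/(-1 - 1) = 0.562500
L_2(-0.5) = (-0.5 - (-2))/(0 - (-2)) × (-0.5 - (-1))/(0 - (-1)) × (-0.5 - 1)/(0 - 1) = 0.562500
L_3(-0.5) = (-0.5 - (-2))/(1 - (-2)) × (-0.5 - (-1))/(1 - (-1)) × (-0.5 - 0)/(1 - 0) = -0.062500

P(-0.5) = 24×L_0(-0.5) + 22×L_1(-0.5) + 11×L_2(-0.5) + 20×L_3(-0.5)
P(-0.5) = 15.812500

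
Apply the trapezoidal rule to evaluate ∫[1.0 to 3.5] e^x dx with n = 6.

f(x) = e^x
a = 1.0, b = 3.5, n = 6
h = (b - a)/n = 0.416667

Trapezoidal rule: (h/2)[f(x₀) + 2f(x₁) + 2f(x₂) + ... + f(xₙ)]

x_0 = 1.0000, f(x_0) = 2.718282, coefficient = 1
x_1 = 1.4167, f(x_1) = 4.123353, coefficient = 2
x_2 = 1.8333, f(x_2) = 6.254701, coefficient = 2
x_3 = 2.2500, f(x_3) = 9.487736, coefficient = 2
x_4 = 2.6667, f(x_4) = 14.391916, coefficient = 2
x_5 = 3.0833, f(x_5) = 21.831051, coefficient = 2
x_6 = 3.5000, f(x_6) = 33.115452, coefficient = 1

I ≈ (0.416667/2) × 148.011248 = 30.835677
Exact value: 30.397170
Error: 0.438507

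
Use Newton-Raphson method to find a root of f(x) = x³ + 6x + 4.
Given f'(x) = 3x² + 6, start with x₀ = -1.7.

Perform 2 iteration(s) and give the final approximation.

f(x) = x³ + 6x + 4
f'(x) = 3x² + 6
x₀ = -1.7

Newton-Raphson formula: x_{n+1} = x_n - f(x_n)/f'(x_n)

Iteration 1:
  f(-1.700000) = -11.113000
  f'(-1.700000) = 14.670000
  x_1 = -1.700000 - (-11.113000)/14.670000 = -0.942468
Iteration 2:
  f(-0.942468) = -2.491948
  f'(-0.942468) = 8.664736
  x_2 = -0.942468 - (-2.491948)/8.664736 = -0.654871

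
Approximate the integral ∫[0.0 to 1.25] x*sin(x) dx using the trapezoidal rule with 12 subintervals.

f(x) = x*sin(x)
a = 0.0, b = 1.25, n = 12
h = (b - a)/n = 0.104167

Trapezoidal rule: (h/2)[f(x₀) + 2f(x₁) + 2f(x₂) + ... + f(xₙ)]

x_0 = 0.0000, f(x_0) = 0.000000, coefficient = 1
x_1 = 0.1042, f(x_1) = 0.010831, coefficient = 2
x_2 = 0.2083, f(x_2) = 0.043089, coefficient = 2
x_3 = 0.3125, f(x_3) = 0.096075, coefficient = 2
x_4 = 0.4167, f(x_4) = 0.168631, coefficient = 2
x_5 = 0.5208, f(x_5) = 0.259168, coefficient = 2
x_6 = 0.6250, f(x_6) = 0.365686, coefficient = 2
x_7 = 0.7292, f(x_7) = 0.485806, coefficient = 2
x_8 = 0.8333, f(x_8) = 0.616814, coefficient = 2
x_9 = 0.9375, f(x_9) = 0.755701, coefficient = 2
x_10 = 1.0417, f(x_10) = 0.899215, coefficient = 2
x_11 = 1.1458, f(x_11) = 1.043916, coefficient = 2
x_12 = 1.2500, f(x_12) = 1.186231, coefficient = 1

I ≈ (0.104167/2) × 10.676097 = 0.556047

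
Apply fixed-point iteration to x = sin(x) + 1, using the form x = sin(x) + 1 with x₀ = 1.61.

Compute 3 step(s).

Equation: x = sin(x) + 1
Fixed-point form: x = sin(x) + 1
x₀ = 1.61

x_1 = g(1.610000) = 1.999232
x_2 = g(1.999232) = 1.909617
x_3 = g(1.909617) = 1.943147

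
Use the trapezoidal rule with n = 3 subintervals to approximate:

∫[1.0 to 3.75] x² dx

f(x) = x²
a = 1.0, b = 3.75, n = 3
h = (b - a)/n = 0.916667

Trapezoidal rule: (h/2)[f(x₀) + 2f(x₁) + 2f(x₂) + ... + f(xₙ)]

x_0 = 1.0000, f(x_0) = 1.000000, coefficient = 1
x_1 = 1.9167, f(x_1) = 3.673611, coefficient = 2
x_2 = 2.8333, f(x_2) = 8.027778, coefficient = 2
x_3 = 3.7500, f(x_3) = 14.062500, coefficient = 1

I ≈ (0.916667/2) × 38.465278 = 17.629919
Exact value: 17.244792
Error: 0.385127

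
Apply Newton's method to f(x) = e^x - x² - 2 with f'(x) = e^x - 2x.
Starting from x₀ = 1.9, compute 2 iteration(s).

f(x) = e^x - x² - 2
f'(x) = e^x - 2x
x₀ = 1.9

Newton-Raphson formula: x_{n+1} = x_n - f(x_n)/f'(x_n)

Iteration 1:
  f(1.900000) = 1.075894
  f'(1.900000) = 2.885894
  x_1 = 1.900000 - 1.075894/2.885894 = 1.527189
Iteration 2:
  f(1.527189) = 0.272906
  f'(1.527189) = 1.550834
  x_2 = 1.527189 - 0.272906/1.550834 = 1.351215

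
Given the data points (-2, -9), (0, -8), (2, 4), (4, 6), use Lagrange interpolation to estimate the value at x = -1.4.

Lagrange interpolation formula:
P(x) = Σ yᵢ × Lᵢ(x)
where Lᵢ(x) = Π_{j≠i} (x - xⱼ)/(xᵢ - xⱼ)

L_0(-1.4) = (-1.4 - 0)/(-2 - 0) × (-1.4 - 2)/(-2 - 2) × (-1.4 - 4)/(-2 - 4) = 0.535500
L_1(-1.4) = (-1.4 - (-2))/(0 - (-2)) × (-1.4 - 2)/(0 - 2) × (-1.4 - 4)/(0 - 4) = 0.688500
L_2(-1.4) = (-1.4 - (-2))/(2 - (-2)) × (-1.4 - 0)/(2 - 0) × (-1.4 - 4)/(2 - 4) = -0.283500
L_3(-1.4) = (-1.4 - (-2))/(4 - (-2)) × (-1.4 - 0)/(4 - 0) × (-1.4 - 2)/(4 - 2) = 0.059500

P(-1.4) = (-9)×L_0(-1.4) + (-8)×L_1(-1.4) + 4×L_2(-1.4) + 6×L_3(-1.4)
P(-1.4) = -11.104500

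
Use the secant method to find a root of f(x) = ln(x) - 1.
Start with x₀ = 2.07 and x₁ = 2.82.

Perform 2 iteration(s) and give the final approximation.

f(x) = ln(x) - 1
x₀ = 2.07, x₁ = 2.82

Secant formula: x_{n+1} = x_n - f(x_n)(x_n - x_{n-1})/(f(x_n) - f(x_{n-1}))

Iteration 1:
  f(2.070000) = -0.272451
  f(2.820000) = 0.036737
  x_2 = 2.820000 - 0.036737×(2.820000 - 2.070000)/(0.036737 - (-0.272451))
       = 2.730887
Iteration 2:
  f(2.820000) = 0.036737
  f(2.730887) = 0.004627
  x_3 = 2.730887 - 0.004627×(2.730887 - 2.820000)/(0.004627 - 0.036737)
       = 2.718048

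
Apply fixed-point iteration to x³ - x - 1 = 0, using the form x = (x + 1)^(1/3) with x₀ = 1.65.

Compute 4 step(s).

Equation: x³ - x - 1 = 0
Fixed-point form: x = (x + 1)^(1/3)
x₀ = 1.65

x_1 = g(1.650000) = 1.383828
x_2 = g(1.383828) = 1.335852
x_3 = g(1.335852) = 1.326829
x_4 = g(1.326829) = 1.325119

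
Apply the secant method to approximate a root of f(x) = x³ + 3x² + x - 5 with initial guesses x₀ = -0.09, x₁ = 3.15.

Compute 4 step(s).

f(x) = x³ + 3x² + x - 5
x₀ = -0.09, x₁ = 3.15

Secant formula: x_{n+1} = x_n - f(x_n)(x_n - x_{n-1})/(f(x_n) - f(x_{n-1}))

Iteration 1:
  f(-0.090000) = -5.066429
  f(3.150000) = 59.173375
  x_2 = 3.150000 - 59.173375×(3.150000 - (-0.090000))/(59.173375 - (-5.066429))
       = 0.165531
Iteration 2:
  f(3.150000) = 59.173375
  f(0.165531) = -4.747733
  x_3 = 0.165531 - (-4.747733)×(0.165531 - 3.150000)/(-4.747733 - 59.173375)
       = 0.387202
Iteration 3:
  f(0.165531) = -4.747733
  f(0.387202) = -4.104972
  x_4 = 0.387202 - (-4.104972)×(0.387202 - 0.165531)/(-4.104972 - (-4.747733))
       = 1.802897
Iteration 4:
  f(0.387202) = -4.104972
  f(1.802897) = 12.414410
  x_5 = 1.802897 - 12.414410×(1.802897 - 0.387202)/(12.414410 - (-4.104972))
       = 0.738994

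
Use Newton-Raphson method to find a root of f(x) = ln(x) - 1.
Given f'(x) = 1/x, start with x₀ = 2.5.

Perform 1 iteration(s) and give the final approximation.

f(x) = ln(x) - 1
f'(x) = 1/x
x₀ = 2.5

Newton-Raphson formula: x_{n+1} = x_n - f(x_n)/f'(x_n)

Iteration 1:
  f(2.500000) = -0.083709
  f'(2.500000) = 0.400000
  x_1 = 2.500000 - (-0.083709)/0.400000 = 2.709273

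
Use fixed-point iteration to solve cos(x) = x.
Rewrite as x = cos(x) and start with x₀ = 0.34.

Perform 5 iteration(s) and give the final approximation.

Equation: cos(x) = x
Fixed-point form: x = cos(x)
x₀ = 0.34

x_1 = g(0.340000) = 0.942755
x_2 = g(0.942755) = 0.587561
x_3 = g(0.587561) = 0.832295
x_4 = g(0.832295) = 0.673180
x_5 = g(0.673180) = 0.781843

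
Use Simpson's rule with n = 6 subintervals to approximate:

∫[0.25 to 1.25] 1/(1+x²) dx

f(x) = 1/(1+x²)
a = 0.25, b = 1.25, n = 6
h = (b - a)/n = 0.166667

Simpson's rule: (h/3)[f(x₀) + 4f(x₁) + 2f(x₂) + ... + f(xₙ)]

x_0 = 0.2500, f(x_0) = 0.941176, coefficient = 1
x_1 = 0.4167, f(x_1) = 0.852071, coefficient = 4
x_2 = 0.5833, f(x_2) = 0.746114, coefficient = 2
x_3 = 0.7500, f(x_3) = 0.640000, coefficient = 4
x_4 = 0.9167, f(x_4) = 0.543396, coefficient = 2
x_5 = 1.0833, f(x_5) = 0.460064, coefficient = 4
x_6 = 1.2500, f(x_6) = 0.390244, coefficient = 1

I ≈ (0.166667/3) × 11.718980 = 0.651054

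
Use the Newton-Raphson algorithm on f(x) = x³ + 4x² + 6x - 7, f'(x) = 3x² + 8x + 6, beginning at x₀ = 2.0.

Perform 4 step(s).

f(x) = x³ + 4x² + 6x - 7
f'(x) = 3x² + 8x + 6
x₀ = 2.0

Newton-Raphson formula: x_{n+1} = x_n - f(x_n)/f'(x_n)

Iteration 1:
  f(2.000000) = 29.000000
  f'(2.000000) = 34.000000
  x_1 = 2.000000 - 29.000000/34.000000 = 1.147059
Iteration 2:
  f(1.147059) = 6.654564
  f'(1.147059) = 19.123702
  x_2 = 1.147059 - 6.654564/19.123702 = 0.799084
Iteration 3:
  f(0.799084) = 0.858890
  f'(0.799084) = 14.308279
  x_3 = 0.799084 - 0.858890/14.308279 = 0.739057
Iteration 4:
  f(0.739057) = 0.022835
  f'(0.739057) = 13.551067
  x_4 = 0.739057 - 0.022835/13.551067 = 0.737372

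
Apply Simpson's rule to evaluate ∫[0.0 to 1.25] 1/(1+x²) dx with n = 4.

f(x) = 1/(1+x²)
a = 0.0, b = 1.25, n = 4
h = (b - a)/n = 0.312500

Simpson's rule: (h/3)[f(x₀) + 4f(x₁) + 2f(x₂) + ... + f(xₙ)]

x_0 = 0.0000, f(x_0) = 1.000000, coefficient = 1
x_1 = 0.3125, f(x_1) = 0.911032, coefficient = 4
x_2 = 0.6250, f(x_2) = 0.719101, coefficient = 2
x_3 = 0.9375, f(x_3) = 0.532225, coefficient = 4
x_4 = 1.2500, f(x_4) = 0.390244, coefficient = 1

I ≈ (0.312500/3) × 8.601472 = 0.895987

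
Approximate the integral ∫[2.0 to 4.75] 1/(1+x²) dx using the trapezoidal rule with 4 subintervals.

f(x) = 1/(1+x²)
a = 2.0, b = 4.75, n = 4
h = (b - a)/n = 0.687500

Trapezoidal rule: (h/2)[f(x₀) + 2f(x₁) + 2f(x₂) + ... + f(xₙ)]

x_0 = 2.0000, f(x_0) = 0.200000, coefficient = 1
x_1 = 2.6875, f(x_1) = 0.121615, coefficient = 2
x_2 = 3.3750, f(x_2) = 0.080706, coefficient = 2
x_3 = 4.0625, f(x_3) = 0.057130, coefficient = 2
x_4 = 4.7500, f(x_4) = 0.042440, coefficient = 1

I ≈ (0.687500/2) × 0.761343 = 0.261712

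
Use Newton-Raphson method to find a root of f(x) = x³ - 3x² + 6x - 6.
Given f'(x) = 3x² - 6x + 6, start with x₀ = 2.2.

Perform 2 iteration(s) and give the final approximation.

f(x) = x³ - 3x² + 6x - 6
f'(x) = 3x² - 6x + 6
x₀ = 2.2

Newton-Raphson formula: x_{n+1} = x_n - f(x_n)/f'(x_n)

Iteration 1:
  f(2.200000) = 3.328000
  f'(2.200000) = 7.320000
  x_1 = 2.200000 - 3.328000/7.320000 = 1.745355
Iteration 2:
  f(1.745355) = 0.650151
  f'(1.745355) = 4.666663
  x_2 = 1.745355 - 0.650151/4.666663 = 1.606037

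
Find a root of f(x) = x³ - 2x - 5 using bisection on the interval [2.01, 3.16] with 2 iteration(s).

f(x) = x³ - 2x - 5
Initial interval: [2.01, 3.16]

Iteration 1:
  c_1 = (2.010000 + 3.160000)/2 = 2.585000
  f(c_1) = f(2.585000) = 7.103552
  f(a) × f(c) < 0, new interval: [2.010000, 2.585000]
Iteration 2:
  c_2 = (2.010000 + 2.585000)/2 = 2.297500
  f(c_2) = f(2.297500) = 2.532368
  f(a) × f(c) < 0, new interval: [2.010000, 2.297500]

After 2 iteration(s), the approximation is c_2 = 2.297500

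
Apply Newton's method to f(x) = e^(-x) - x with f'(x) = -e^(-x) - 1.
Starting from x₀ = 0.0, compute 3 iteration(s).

f(x) = e^(-x) - x
f'(x) = -e^(-x) - 1
x₀ = 0.0

Newton-Raphson formula: x_{n+1} = x_n - f(x_n)/f'(x_n)

Iteration 1:
  f(0.000000) = 1.000000
  f'(0.000000) = -2.000000
  x_1 = 0.000000 - 1.000000/(-2.000000) = 0.500000
Iteration 2:
  f(0.500000) = 0.106531
  f'(0.500000) = -1.606531
  x_2 = 0.500000 - 0.106531/(-1.606531) = 0.566311
Iteration 3:
  f(0.566311) = 0.001305
  f'(0.566311) = -1.567616
  x_3 = 0.566311 - 0.001305/(-1.567616) = 0.567143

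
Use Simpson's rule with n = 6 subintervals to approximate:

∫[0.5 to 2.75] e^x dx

f(x) = e^x
a = 0.5, b = 2.75, n = 6
h = (b - a)/n = 0.375000

Simpson's rule: (h/3)[f(x₀) + 4f(x₁) + 2f(x₂) + ... + f(xₙ)]

x_0 = 0.5000, f(x_0) = 1.648721, coefficient = 1
x_1 = 0.8750, f(x_1) = 2.398875, coefficient = 4
x_2 = 1.2500, f(x_2) = 3.490343, coefficient = 2
x_3 = 1.6250, f(x_3) = 5.078419, coefficient = 4
x_4 = 2.0000, f(x_4) = 7.389056, coefficient = 2
x_5 = 2.3750, f(x_5) = 10.751013, coefficient = 4
x_6 = 2.7500, f(x_6) = 15.642632, coefficient = 1

I ≈ (0.375000/3) × 111.963381 = 13.995423
Exact value: 13.993911
Error: 0.001512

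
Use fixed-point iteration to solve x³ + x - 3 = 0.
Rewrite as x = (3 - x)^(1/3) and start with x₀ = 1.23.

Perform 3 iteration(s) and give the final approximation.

Equation: x³ + x - 3 = 0
Fixed-point form: x = (3 - x)^(1/3)
x₀ = 1.23

x_1 = g(1.230000) = 1.209645
x_2 = g(1.209645) = 1.214264
x_3 = g(1.214264) = 1.213219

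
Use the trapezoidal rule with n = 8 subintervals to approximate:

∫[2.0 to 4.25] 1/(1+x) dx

f(x) = 1/(1+x)
a = 2.0, b = 4.25, n = 8
h = (b - a)/n = 0.281250

Trapezoidal rule: (h/2)[f(x₀) + 2f(x₁) + 2f(x₂) + ... + f(xₙ)]

x_0 = 2.0000, f(x_0) = 0.333333, coefficient = 1
x_1 = 2.2812, f(x_1) = 0.304762, coefficient = 2
x_2 = 2.5625, f(x_2) = 0.280702, coefficient = 2
x_3 = 2.8438, f(x_3) = 0.260163, coefficient = 2
x_4 = 3.1250, f(x_4) = 0.242424, coefficient = 2
x_5 = 3.4062, f(x_5) = 0.226950, coefficient = 2
x_6 = 3.6875, f(x_6) = 0.213333, coefficient = 2
x_7 = 3.9688, f(x_7) = 0.201258, coefficient = 2
x_8 = 4.2500, f(x_8) = 0.190476, coefficient = 1

I ≈ (0.281250/2) × 3.982994 = 0.560108
Exact value: 0.559616
Error: 0.000493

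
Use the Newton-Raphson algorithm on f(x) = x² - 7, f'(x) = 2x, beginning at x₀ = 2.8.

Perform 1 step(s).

f(x) = x² - 7
f'(x) = 2x
x₀ = 2.8

Newton-Raphson formula: x_{n+1} = x_n - f(x_n)/f'(x_n)

Iteration 1:
  f(2.800000) = 0.840000
  f'(2.800000) = 5.600000
  x_1 = 2.800000 - 0.840000/5.600000 = 2.650000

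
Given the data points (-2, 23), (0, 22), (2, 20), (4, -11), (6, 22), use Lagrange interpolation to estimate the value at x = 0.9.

Lagrange interpolation formula:
P(x) = Σ yᵢ × Lᵢ(x)
where Lᵢ(x) = Π_{j≠i} (x - xⱼ)/(xᵢ - xⱼ)

L_0(0.9) = (0.9 - 0)/(-2 - 0) × (0.9 - 2)/(-2 - 2) × (0.9 - 4)/(-2 - 4) × (0.9 - 6)/(-2 - 6) = -0.040760
L_1(0.9) = (0.9 - (-2))/(0 - (-2)) × (0.9 - 2)/(0 - 2) × (0.9 - 4)/(0 - 4) × (0.9 - 6)/(0 - 6) = 0.525353
L_2(0.9) = (0.9 - (-2))/(2 - (-2)) × (0.9 - 0)/(2 - 0) × (0.9 - 4)/(2 - 4) × (0.9 - 6)/(2 - 6) = 0.644752
L_3(0.9) = (0.9 - (-2))/(4 - (-2)) × (0.9 - 0)/(4 - 0) × (0.9 - 2)/(4 - 2) × (0.9 - 6)/(4 - 6) = -0.152522
L_4(0.9) = (0.9 - (-2))/(6 - (-2)) × (0.9 - 0)/(6 - 0) × (0.9 - 2)/(6 - 2) × (0.9 - 4)/(6 - 4) = 0.023177

P(0.9) = 23×L_0(0.9) + 22×L_1(0.9) + 20×L_2(0.9) + (-11)×L_3(0.9) + 22×L_4(0.9)
P(0.9) = 25.702959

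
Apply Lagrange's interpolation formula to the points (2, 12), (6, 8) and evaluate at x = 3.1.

Lagrange interpolation formula:
P(x) = Σ yᵢ × Lᵢ(x)
where Lᵢ(x) = Π_{j≠i} (x - xⱼ)/(xᵢ - xⱼ)

L_0(3.1) = (3.1 - 6)/(2 - 6) = 0.725000
L_1(3.1) = (3.1 - 2)/(6 - 2) = 0.275000

P(3.1) = 12×L_0(3.1) + 8×L_1(3.1)
P(3.1) = 10.900000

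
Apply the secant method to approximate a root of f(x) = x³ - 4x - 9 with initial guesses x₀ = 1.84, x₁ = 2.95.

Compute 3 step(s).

f(x) = x³ - 4x - 9
x₀ = 1.84, x₁ = 2.95

Secant formula: x_{n+1} = x_n - f(x_n)(x_n - x_{n-1})/(f(x_n) - f(x_{n-1}))

Iteration 1:
  f(1.840000) = -10.130496
  f(2.950000) = 4.872375
  x_2 = 2.950000 - 4.872375×(2.950000 - 1.840000)/(4.872375 - (-10.130496))
       = 2.589513
Iteration 2:
  f(2.950000) = 4.872375
  f(2.589513) = -1.993868
  x_3 = 2.589513 - (-1.993868)×(2.589513 - 2.950000)/(-1.993868 - 4.872375)
       = 2.694194
Iteration 3:
  f(2.589513) = -1.993868
  f(2.694194) = -0.220482
  x_4 = 2.694194 - (-0.220482)×(2.694194 - 2.589513)/(-0.220482 - (-1.993868))
       = 2.707209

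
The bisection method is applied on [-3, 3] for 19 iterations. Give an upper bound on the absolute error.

Bisection error bound: |error| ≤ (b-a)/2^n
|error| ≤ (3 - (-3))/2^19 = 6/2^19
|error| ≤ 0.0000114441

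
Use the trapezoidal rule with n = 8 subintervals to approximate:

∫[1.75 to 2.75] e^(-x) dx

f(x) = e^(-x)
a = 1.75, b = 2.75, n = 8
h = (b - a)/n = 0.125000

Trapezoidal rule: (h/2)[f(x₀) + 2f(x₁) + 2f(x₂) + ... + f(xₙ)]

x_0 = 1.7500, f(x_0) = 0.173774, coefficient = 1
x_1 = 1.8750, f(x_1) = 0.153355, coefficient = 2
x_2 = 2.0000, f(x_2) = 0.135335, coefficient = 2
x_3 = 2.1250, f(x_3) = 0.119433, coefficient = 2
x_4 = 2.2500, f(x_4) = 0.105399, coefficient = 2
x_5 = 2.3750, f(x_5) = 0.093014, coefficient = 2
x_6 = 2.5000, f(x_6) = 0.082085, coefficient = 2
x_7 = 2.6250, f(x_7) = 0.072440, coefficient = 2
x_8 = 2.7500, f(x_8) = 0.063928, coefficient = 1

I ≈ (0.125000/2) × 1.759825 = 0.109989
Exact value: 0.109846
Error: 0.000143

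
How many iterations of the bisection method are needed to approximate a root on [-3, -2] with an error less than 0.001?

We need (b-a)/2^n ≤ 0.001
(-2 - (-3))/2^n ≤ 0.001
1/2^n ≤ 0.001
2^n ≥ 1000
n ≥ log₂(1000) = 9.97
n ≥ 10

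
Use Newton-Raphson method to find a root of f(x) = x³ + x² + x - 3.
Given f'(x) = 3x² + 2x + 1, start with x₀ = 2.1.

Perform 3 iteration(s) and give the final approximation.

f(x) = x³ + x² + x - 3
f'(x) = 3x² + 2x + 1
x₀ = 2.1

Newton-Raphson formula: x_{n+1} = x_n - f(x_n)/f'(x_n)

Iteration 1:
  f(2.100000) = 12.771000
  f'(2.100000) = 18.430000
  x_1 = 2.100000 - 12.771000/18.430000 = 1.407054
Iteration 2:
  f(1.407054) = 3.172539
  f'(1.407054) = 9.753508
  x_2 = 1.407054 - 3.172539/9.753508 = 1.081782
Iteration 3:
  f(1.081782) = 0.517993
  f'(1.081782) = 6.674322
  x_3 = 1.081782 - 0.517993/6.674322 = 1.004172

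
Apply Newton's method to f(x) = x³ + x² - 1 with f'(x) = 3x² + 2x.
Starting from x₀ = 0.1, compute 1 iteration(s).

f(x) = x³ + x² - 1
f'(x) = 3x² + 2x
x₀ = 0.1

Newton-Raphson formula: x_{n+1} = x_n - f(x_n)/f'(x_n)

Iteration 1:
  f(0.100000) = -0.989000
  f'(0.100000) = 0.230000
  x_1 = 0.100000 - (-0.989000)/0.230000 = 4.400000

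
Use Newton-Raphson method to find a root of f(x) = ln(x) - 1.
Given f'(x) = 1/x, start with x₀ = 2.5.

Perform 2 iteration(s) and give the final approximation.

f(x) = ln(x) - 1
f'(x) = 1/x
x₀ = 2.5

Newton-Raphson formula: x_{n+1} = x_n - f(x_n)/f'(x_n)

Iteration 1:
  f(2.500000) = -0.083709
  f'(2.500000) = 0.400000
  x_1 = 2.500000 - (-0.083709)/0.400000 = 2.709273
Iteration 2:
  f(2.709273) = -0.003320
  f'(2.709273) = 0.369103
  x_2 = 2.709273 - (-0.003320)/0.369103 = 2.718267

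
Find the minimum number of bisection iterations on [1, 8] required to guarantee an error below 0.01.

We need (b-a)/2^n ≤ 0.01
(8 - 1)/2^n ≤ 0.01
7/2^n ≤ 0.01
2^n ≥ 700
n ≥ log₂(700) = 9.45
n ≥ 10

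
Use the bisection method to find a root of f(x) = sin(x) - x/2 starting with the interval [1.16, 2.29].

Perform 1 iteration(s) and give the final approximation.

f(x) = sin(x) - x/2
Initial interval: [1.16, 2.29]

Iteration 1:
  c_1 = (1.160000 + 2.290000)/2 = 1.725000
  f(c_1) = f(1.725000) = 0.125634
  f(a) × f(c) ≥ 0, new interval: [1.725000, 2.290000]

After 1 iteration(s), the approximation is c_1 = 1.725000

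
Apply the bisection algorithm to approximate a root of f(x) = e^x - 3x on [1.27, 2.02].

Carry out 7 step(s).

f(x) = e^x - 3x
Initial interval: [1.27, 2.02]

Iteration 1:
  c_1 = (1.270000 + 2.020000)/2 = 1.645000
  f(c_1) = f(1.645000) = 0.246010
  f(a) × f(c) < 0, new interval: [1.270000, 1.645000]
Iteration 2:
  c_2 = (1.270000 + 1.645000)/2 = 1.457500
  f(c_2) = f(1.457500) = -0.077292
  f(a) × f(c) ≥ 0, new interval: [1.457500, 1.645000]
Iteration 3:
  c_3 = (1.457500 + 1.645000)/2 = 1.551250
  f(c_3) = f(1.551250) = 0.063613
  f(a) × f(c) < 0, new interval: [1.457500, 1.551250]
Iteration 4:
  c_4 = (1.457500 + 1.551250)/2 = 1.504375
  f(c_4) = f(1.504375) = -0.011786
  f(a) × f(c) ≥ 0, new interval: [1.504375, 1.551250]
Iteration 5:
  c_5 = (1.504375 + 1.551250)/2 = 1.527813
  f(c_5) = f(1.527813) = 0.024648
  f(a) × f(c) < 0, new interval: [1.504375, 1.527813]
Iteration 6:
  c_6 = (1.504375 + 1.527813)/2 = 1.516094
  f(c_6) = f(1.516094) = 0.006119
  f(a) × f(c) < 0, new interval: [1.504375, 1.516094]
Iteration 7:
  c_7 = (1.504375 + 1.516094)/2 = 1.510234
  f(c_7) = f(1.510234) = -0.002911
  f(a) × f(c) ≥ 0, new interval: [1.510234, 1.516094]

After 7 iteration(s), the approximation is c_7 = 1.510234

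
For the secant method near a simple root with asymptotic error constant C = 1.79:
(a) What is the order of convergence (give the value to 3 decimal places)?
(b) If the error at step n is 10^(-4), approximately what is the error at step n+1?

(a) Secant method has superlinear convergence with order φ = (1+√5)/2 ≈ 1.618.
    This means |e_{n+1}| ≈ C|e_n|^1.618.

(b) With |e_n| = 10^(-4) and C = 1.79:
    |e_{n+1}| ≈ 1.79 × (10^(-4))^1.618 = 1.79 × 10^(-6.47)

(a) ≈ 1.618 (golden ratio); (b) |e_{n+1}| ≈ 6.036e-07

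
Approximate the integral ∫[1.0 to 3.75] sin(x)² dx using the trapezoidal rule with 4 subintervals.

f(x) = sin(x)²
a = 1.0, b = 3.75, n = 4
h = (b - a)/n = 0.687500

Trapezoidal rule: (h/2)[f(x₀) + 2f(x₁) + 2f(x₂) + ... + f(xₙ)]

x_0 = 1.0000, f(x_0) = 0.708073, coefficient = 1
x_1 = 1.6875, f(x_1) = 0.986442, coefficient = 2
x_2 = 2.3750, f(x_2) = 0.481199, coefficient = 2
x_3 = 3.0625, f(x_3) = 0.006243, coefficient = 2
x_4 = 3.7500, f(x_4) = 0.326682, coefficient = 1

I ≈ (0.687500/2) × 3.982523 = 1.368992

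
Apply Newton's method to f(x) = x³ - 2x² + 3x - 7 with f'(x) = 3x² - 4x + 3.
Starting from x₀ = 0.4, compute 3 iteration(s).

f(x) = x³ - 2x² + 3x - 7
f'(x) = 3x² - 4x + 3
x₀ = 0.4

Newton-Raphson formula: x_{n+1} = x_n - f(x_n)/f'(x_n)

Iteration 1:
  f(0.400000) = -6.056000
  f'(0.400000) = 1.880000
  x_1 = 0.400000 - (-6.056000)/1.880000 = 3.621277
Iteration 2:
  f(3.621277) = 25.124674
  f'(3.621277) = 27.855826
  x_2 = 3.621277 - 25.124674/27.855826 = 2.719323
Iteration 3:
  f(2.719323) = 6.477153
  f'(2.719323) = 14.306856
  x_3 = 2.719323 - 6.477153/14.306856 = 2.266592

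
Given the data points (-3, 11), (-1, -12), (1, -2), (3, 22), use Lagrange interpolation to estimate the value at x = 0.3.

Lagrange interpolation formula:
P(x) = Σ yᵢ × Lᵢ(x)
where Lᵢ(x) = Π_{j≠i} (x - xⱼ)/(xᵢ - xⱼ)

L_0(0.3) = (0.3 - (-1))/(-3 - (-1)) × (0.3 - 1)/(-3 - 1) × (0.3 - 3)/(-3 - 3) = -0.051187
L_1(0.3) = (0.3 - (-3))/(-1 - (-3)) × (0.3 - 1)/(-1 - 1) × (0.3 - 3)/(-1 - 3) = 0.389812
L_2(0.3) = (0.3 - (-3))/(1 - (-3)) × (0.3 - (-1))/(1 - (-1)) × (0.3 - 3)/(1 - 3) = 0.723938
L_3(0.3) = (0.3 - (-3))/(3 - (-3)) × (0.3 - (-1))/(3 - (-1)) × (0.3 - 1)/(3 - 1) = -0.062562

P(0.3) = 11×L_0(0.3) + (-12)×L_1(0.3) + (-2)×L_2(0.3) + 22×L_3(0.3)
P(0.3) = -8.065062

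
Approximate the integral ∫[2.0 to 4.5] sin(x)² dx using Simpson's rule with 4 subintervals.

f(x) = sin(x)²
a = 2.0, b = 4.5, n = 4
h = (b - a)/n = 0.625000

Simpson's rule: (h/3)[f(x₀) + 4f(x₁) + 2f(x₂) + ... + f(xₙ)]

x_0 = 2.0000, f(x_0) = 0.826822, coefficient = 1
x_1 = 2.6250, f(x_1) = 0.243957, coefficient = 4
x_2 = 3.2500, f(x_2) = 0.011706, coefficient = 2
x_3 = 3.8750, f(x_3) = 0.448103, coefficient = 4
x_4 = 4.5000, f(x_4) = 0.955565, coefficient = 1

I ≈ (0.625000/3) × 4.574040 = 0.952925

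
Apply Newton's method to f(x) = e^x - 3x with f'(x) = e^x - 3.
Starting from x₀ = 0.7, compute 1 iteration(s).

f(x) = e^x - 3x
f'(x) = e^x - 3
x₀ = 0.7

Newton-Raphson formula: x_{n+1} = x_n - f(x_n)/f'(x_n)

Iteration 1:
  f(0.700000) = -0.086247
  f'(0.700000) = -0.986247
  x_1 = 0.700000 - (-0.086247)/(-0.986247) = 0.612550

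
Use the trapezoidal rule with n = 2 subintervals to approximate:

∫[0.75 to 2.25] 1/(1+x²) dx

f(x) = 1/(1+x²)
a = 0.75, b = 2.25, n = 2
h = (b - a)/n = 0.750000

Trapezoidal rule: (h/2)[f(x₀) + 2f(x₁) + 2f(x₂) + ... + f(xₙ)]

x_0 = 0.7500, f(x_0) = 0.640000, coefficient = 1
x_1 = 1.5000, f(x_1) = 0.307692, coefficient = 2
x_2 = 2.2500, f(x_2) = 0.164948, coefficient = 1

I ≈ (0.750000/2) × 1.420333 = 0.532625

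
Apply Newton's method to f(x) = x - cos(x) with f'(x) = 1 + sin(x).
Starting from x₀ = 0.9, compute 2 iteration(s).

f(x) = x - cos(x)
f'(x) = 1 + sin(x)
x₀ = 0.9

Newton-Raphson formula: x_{n+1} = x_n - f(x_n)/f'(x_n)

Iteration 1:
  f(0.900000) = 0.278390
  f'(0.900000) = 1.783327
  x_1 = 0.900000 - 0.278390/1.783327 = 0.743893
Iteration 2:
  f(0.743893) = 0.008055
  f'(0.743893) = 1.677158
  x_2 = 0.743893 - 0.008055/1.677158 = 0.739090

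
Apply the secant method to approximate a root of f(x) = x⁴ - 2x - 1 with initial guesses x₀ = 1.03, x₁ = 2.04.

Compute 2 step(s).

f(x) = x⁴ - 2x - 1
x₀ = 1.03, x₁ = 2.04

Secant formula: x_{n+1} = x_n - f(x_n)(x_n - x_{n-1})/(f(x_n) - f(x_{n-1}))

Iteration 1:
  f(1.030000) = -1.934491
  f(2.040000) = 12.238915
  x_2 = 2.040000 - 12.238915×(2.040000 - 1.030000)/(12.238915 - (-1.934491))
       = 1.167852
Iteration 2:
  f(2.040000) = 12.238915
  f(1.167852) = -1.475539
  x_3 = 1.167852 - (-1.475539)×(1.167852 - 2.040000)/(-1.475539 - 12.238915)
       = 1.261687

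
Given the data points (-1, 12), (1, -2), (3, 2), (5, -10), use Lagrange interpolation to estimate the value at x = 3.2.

Lagrange interpolation formula:
P(x) = Σ yᵢ × Lᵢ(x)
where Lᵢ(x) = Π_{j≠i} (x - xⱼ)/(xᵢ - xⱼ)

L_0(3.2) = (3.2 - 1)/(-1 - 1) × (3.2 - 3)/(-1 - 3) × (3.2 - 5)/(-1 - 5) = 0.016500
L_1(3.2) = (3.2 - (-1))/(1 - (-1)) × (3.2 - 3)/(1 - 3) × (3.2 - 5)/(1 - 5) = -0.094500
L_2(3.2) = (3.2 - (-1))/(3 - (-1)) × (3.2 - 1)/(3 - 1) × (3.2 - 5)/(3 - 5) = 1.039500
L_3(3.2) = (3.2 - (-1))/(5 - (-1)) × (3.2 - 1)/(5 - 1) × (3.2 - 3)/(5 - 3) = 0.038500

P(3.2) = 12×L_0(3.2) + (-2)×L_1(3.2) + 2×L_2(3.2) + (-10)×L_3(3.2)
P(3.2) = 2.081000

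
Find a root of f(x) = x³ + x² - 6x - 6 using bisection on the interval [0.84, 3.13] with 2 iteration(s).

f(x) = x³ + x² - 6x - 6
Initial interval: [0.84, 3.13]

Iteration 1:
  c_1 = (0.840000 + 3.130000)/2 = 1.985000
  f(c_1) = f(1.985000) = -6.148428
  f(a) × f(c) ≥ 0, new interval: [1.985000, 3.130000]
Iteration 2:
  c_2 = (1.985000 + 3.130000)/2 = 2.557500
  f(c_2) = f(2.557500) = 1.923918
  f(a) × f(c) < 0, new interval: [1.985000, 2.557500]

After 2 iteration(s), the approximation is c_2 = 2.557500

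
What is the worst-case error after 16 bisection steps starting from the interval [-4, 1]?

Bisection error bound: |error| ≤ (b-a)/2^n
|error| ≤ (1 - (-4))/2^16 = 5/2^16
|error| ≤ 0.0000762939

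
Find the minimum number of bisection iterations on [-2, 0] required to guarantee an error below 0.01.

We need (b-a)/2^n ≤ 0.01
(0 - (-2))/2^n ≤ 0.01
2/2^n ≤ 0.01
2^n ≥ 200
n ≥ log₂(200) = 7.64
n ≥ 8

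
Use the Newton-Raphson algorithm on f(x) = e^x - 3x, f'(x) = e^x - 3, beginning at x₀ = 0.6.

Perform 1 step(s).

f(x) = e^x - 3x
f'(x) = e^x - 3
x₀ = 0.6

Newton-Raphson formula: x_{n+1} = x_n - f(x_n)/f'(x_n)

Iteration 1:
  f(0.600000) = 0.022119
  f'(0.600000) = -1.177881
  x_1 = 0.600000 - 0.022119/(-1.177881) = 0.618778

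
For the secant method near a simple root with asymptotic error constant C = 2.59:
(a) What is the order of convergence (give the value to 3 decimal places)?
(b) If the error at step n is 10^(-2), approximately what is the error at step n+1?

(a) Secant method has superlinear convergence with order φ = (1+√5)/2 ≈ 1.618.
    This means |e_{n+1}| ≈ C|e_n|^1.618.

(b) With |e_n| = 10^(-2) and C = 2.59:
    |e_{n+1}| ≈ 2.59 × (10^(-2))^1.618 = 2.59 × 10^(-3.24)

(a) ≈ 1.618 (golden ratio); (b) |e_{n+1}| ≈ 1.504e-03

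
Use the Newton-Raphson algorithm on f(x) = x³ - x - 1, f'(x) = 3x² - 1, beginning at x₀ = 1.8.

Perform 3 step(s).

f(x) = x³ - x - 1
f'(x) = 3x² - 1
x₀ = 1.8

Newton-Raphson formula: x_{n+1} = x_n - f(x_n)/f'(x_n)

Iteration 1:
  f(1.800000) = 3.032000
  f'(1.800000) = 8.720000
  x_1 = 1.800000 - 3.032000/8.720000 = 1.452294
Iteration 2:
  f(1.452294) = 0.610821
  f'(1.452294) = 5.327470
  x_2 = 1.452294 - 0.610821/5.327470 = 1.337639
Iteration 3:
  f(1.337639) = 0.055767
  f'(1.337639) = 4.367831
  x_3 = 1.337639 - 0.055767/4.367831 = 1.324871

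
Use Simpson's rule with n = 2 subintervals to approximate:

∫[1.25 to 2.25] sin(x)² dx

f(x) = sin(x)²
a = 1.25, b = 2.25, n = 2
h = (b - a)/n = 0.500000

Simpson's rule: (h/3)[f(x₀) + 4f(x₁) + 2f(x₂) + ... + f(xₙ)]

x_0 = 1.2500, f(x_0) = 0.900572, coefficient = 1
x_1 = 1.7500, f(x_1) = 0.968228, coefficient = 4
x_2 = 2.2500, f(x_2) = 0.605398, coefficient = 1

I ≈ (0.500000/3) × 5.378883 = 0.896481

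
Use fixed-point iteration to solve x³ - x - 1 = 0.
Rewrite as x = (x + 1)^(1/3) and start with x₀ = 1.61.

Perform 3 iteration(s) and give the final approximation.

Equation: x³ - x - 1 = 0
Fixed-point form: x = (x + 1)^(1/3)
x₀ = 1.61

x_1 = g(1.610000) = 1.376830
x_2 = g(1.376830) = 1.334543
x_3 = g(1.334543) = 1.326582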